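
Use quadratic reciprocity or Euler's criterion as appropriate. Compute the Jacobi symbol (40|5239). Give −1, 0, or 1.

Pull out 2^3: since 5239 ≡ 7 (mod 8), (2/5239) = +1, so (2/5239)^3 = +1.
Reciprocity: 5 ≡ 1 and 5239 ≡ 3 (mod 4), so (5/5239) = +(5239/5).
Reduce top mod 5: now compute (4/5).
Pull out 2^2: since 5 ≡ 5 (mod 8), (2/5) = -1, so (2/5)^2 = +1.
Reached (1/5) = 1. Collecting the sign flips along the way, the symbol is +1.

1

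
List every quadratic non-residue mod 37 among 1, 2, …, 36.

Square k = 1,…,18 (k and 37−k give the same square):
1²=1, 2²=4, 3²=9, 4²=16, 5²=25, 6²=36, 7²≡12, 8²≡27, 9²≡7, 10²≡26, 11²≡10, 12²≡33, 13²≡21, 14²≡11, 15²≡3, 16²≡34, 17²≡30, 18²≡28 (mod 37).
The residues are {1, 3, 4, 7, 9, 10, 11, 12, 16, 21, 25, 26, 27, 28, 30, 33, 34, 36}; the non-residues are the remaining 18 nonzero classes.

2, 5, 6, 8, 13, 14, 15, 17, 18, 19, 20, 22, 23, 24, 29, 31, 32, 35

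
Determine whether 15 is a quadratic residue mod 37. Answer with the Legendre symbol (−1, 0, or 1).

Reciprocity: 15 ≡ 3 and 37 ≡ 1 (mod 4), so (15/37) = +(37/15).
Reduce top mod 15: now compute (7/15).
Reciprocity: 7 ≡ 3 and 15 ≡ 3 (mod 4), so (7/15) = −(15/7).
Reduce top mod 7: now compute (1/7).
Reached (1/7) = 1. Collecting the sign flips along the way, the symbol is -1.

-1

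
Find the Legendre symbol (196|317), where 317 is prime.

Pull out 2^2: since 317 ≡ 5 (mod 8), (2/317) = -1, so (2/317)^2 = +1.
Reciprocity: 49 ≡ 1 and 317 ≡ 1 (mod 4), so (49/317) = +(317/49).
Reduce top mod 49: now compute (23/49).
Reciprocity: 23 ≡ 3 and 49 ≡ 1 (mod 4), so (23/49) = +(49/23).
Reduce top mod 23: now compute (3/23).
Reciprocity: 3 ≡ 3 and 23 ≡ 3 (mod 4), so (3/23) = −(23/3).
Reduce top mod 3: now compute (2/3).
Pull out 2: since 3 ≡ 3 (mod 8), (2/3) = -1.
Reached (1/3) = 1. Collecting the sign flips along the way, the symbol is +1.

1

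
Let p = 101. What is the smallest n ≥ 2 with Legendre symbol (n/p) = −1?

(2/101) = −1, so 2 is the smallest positive non-residue mod 101.

2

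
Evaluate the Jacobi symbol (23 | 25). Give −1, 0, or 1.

Reciprocity: 23 ≡ 3 and 25 ≡ 1 (mod 4), so (23/25) = +(25/23).
Reduce top mod 23: now compute (2/23).
Pull out 2: since 23 ≡ 7 (mod 8), (2/23) = +1.
Reached (1/23) = 1. Collecting the sign flips along the way, the symbol is +1.

1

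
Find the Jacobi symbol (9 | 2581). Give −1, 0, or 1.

Reciprocity: 9 ≡ 1 and 2581 ≡ 1 (mod 4), so (9/2581) = +(2581/9).
Reduce top mod 9: now compute (7/9).
Reciprocity: 7 ≡ 3 and 9 ≡ 1 (mod 4), so (7/9) = +(9/7).
Reduce top mod 7: now compute (2/7).
Pull out 2: since 7 ≡ 7 (mod 8), (2/7) = +1.
Reached (1/7) = 1. Collecting the sign flips along the way, the symbol is +1.

1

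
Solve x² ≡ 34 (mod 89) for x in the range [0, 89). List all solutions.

37, 52

89 ≡ 1 (mod 4), so we find a root by search.
Trying successive values, 37² = 1369 ≡ 34 (mod 89). The other root is 89 − 37 = 52.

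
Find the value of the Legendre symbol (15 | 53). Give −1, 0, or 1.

1

Euler's criterion: (15/53) ≡ 15^26 (mod 53).
15^2 ≡ 13 (mod 53)
15^4 ≡ 10 (mod 53)
15^8 ≡ 47 (mod 53)
15^16 ≡ 36 (mod 53)
15^26 = 15^(16+8+2) ≡ 1 (mod 53).
Result is 1, so (15/53) = 1.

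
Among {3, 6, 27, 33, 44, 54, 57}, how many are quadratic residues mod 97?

(3/97) = +1 → QR.
(6/97) = +1 → QR.
(27/97) = +1 → QR.
(33/97) = +1 → QR.
(44/97) = +1 → QR.
(54/97) = +1 → QR.
(57/97) = -1 → non-residue.
Total quadratic residues among the 7: 6.

6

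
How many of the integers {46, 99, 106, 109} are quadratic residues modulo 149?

1

(46/149) = +1 → QR.
(99/149) = -1 → non-residue.
(106/149) = -1 → non-residue.
(109/149) = -1 → non-residue.
Total quadratic residues among the 4: 1.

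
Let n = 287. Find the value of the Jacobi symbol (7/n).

Reciprocity: 7 ≡ 3 and 287 ≡ 3 (mod 4), so (7/287) = −(287/7).
Reduce top mod 7: now compute (0/7).
Top reduces to 0: gcd > 1, so the symbol is 0.

0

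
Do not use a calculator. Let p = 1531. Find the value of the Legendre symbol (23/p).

Reciprocity: 23 ≡ 3 and 1531 ≡ 3 (mod 4), so (23/1531) = −(1531/23).
Reduce top mod 23: now compute (13/23).
Reciprocity: 13 ≡ 1 and 23 ≡ 3 (mod 4), so (13/23) = +(23/13).
Reduce top mod 13: now compute (10/13).
Pull out 2: since 13 ≡ 5 (mod 8), (2/13) = -1.
Reciprocity: 5 ≡ 1 and 13 ≡ 1 (mod 4), so (5/13) = +(13/5).
Reduce top mod 5: now compute (3/5).
Reciprocity: 3 ≡ 3 and 5 ≡ 1 (mod 4), so (3/5) = +(5/3).
Reduce top mod 3: now compute (2/3).
Pull out 2: since 3 ≡ 3 (mod 8), (2/3) = -1.
Reached (1/3) = 1. Collecting the sign flips along the way, the symbol is -1.

-1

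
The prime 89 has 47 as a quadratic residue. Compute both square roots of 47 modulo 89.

15, 74

89 ≡ 1 (mod 4), so we find a root by search.
Trying successive values, 15² = 225 ≡ 47 (mod 89). The other root is 89 − 15 = 74.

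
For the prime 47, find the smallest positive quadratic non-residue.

5

(2/47) = +1, so 2 is a residue.
(3/47) = +1, so 3 is a residue.
(4/47) = +1, so 4 is a residue.
(5/47) = −1, so 5 is the smallest positive non-residue mod 47.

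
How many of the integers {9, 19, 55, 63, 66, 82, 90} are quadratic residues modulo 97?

2

(9/97) = +1 → QR.
(19/97) = -1 → non-residue.
(55/97) = -1 → non-residue.
(63/97) = -1 → non-residue.
(66/97) = +1 → QR.
(82/97) = -1 → non-residue.
(90/97) = -1 → non-residue.
Total quadratic residues among the 7: 2.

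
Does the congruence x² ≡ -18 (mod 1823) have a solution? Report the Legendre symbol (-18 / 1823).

-1

First reduce: -18 ≡ 1805 (mod 1823).
Reciprocity: 1805 ≡ 1 and 1823 ≡ 3 (mod 4), so (1805/1823) = +(1823/1805).
Reduce top mod 1805: now compute (18/1805).
Pull out 2: since 1805 ≡ 5 (mod 8), (2/1805) = -1.
Reciprocity: 9 ≡ 1 and 1805 ≡ 1 (mod 4), so (9/1805) = +(1805/9).
Reduce top mod 9: now compute (5/9).
Reciprocity: 5 ≡ 1 and 9 ≡ 1 (mod 4), so (5/9) = +(9/5).
Reduce top mod 5: now compute (4/5).
Pull out 2^2: since 5 ≡ 5 (mod 8), (2/5) = -1, so (2/5)^2 = +1.
Reached (1/5) = 1. Collecting the sign flips along the way, the symbol is -1.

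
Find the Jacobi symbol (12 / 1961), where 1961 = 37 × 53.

-1

Pull out 2^2: since 1961 ≡ 1 (mod 8), (2/1961) = +1, so (2/1961)^2 = +1.
Reciprocity: 3 ≡ 3 and 1961 ≡ 1 (mod 4), so (3/1961) = +(1961/3).
Reduce top mod 3: now compute (2/3).
Pull out 2: since 3 ≡ 3 (mod 8), (2/3) = -1.
Reached (1/3) = 1. Collecting the sign flips along the way, the symbol is -1.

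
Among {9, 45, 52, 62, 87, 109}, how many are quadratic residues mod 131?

(9/131) = +1 → QR.
(45/131) = +1 → QR.
(52/131) = +1 → QR.
(62/131) = +1 → QR.
(87/131) = -1 → non-residue.
(109/131) = +1 → QR.
Total quadratic residues among the 6: 5.

5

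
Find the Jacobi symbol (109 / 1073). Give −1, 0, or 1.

Reciprocity: 109 ≡ 1 and 1073 ≡ 1 (mod 4), so (109/1073) = +(1073/109).
Reduce top mod 109: now compute (92/109).
Pull out 2^2: since 109 ≡ 5 (mod 8), (2/109) = -1, so (2/109)^2 = +1.
Reciprocity: 23 ≡ 3 and 109 ≡ 1 (mod 4), so (23/109) = +(109/23).
Reduce top mod 23: now compute (17/23).
Reciprocity: 17 ≡ 1 and 23 ≡ 3 (mod 4), so (17/23) = +(23/17).
Reduce top mod 17: now compute (6/17).
Pull out 2: since 17 ≡ 1 (mod 8), (2/17) = +1.
Reciprocity: 3 ≡ 3 and 17 ≡ 1 (mod 4), so (3/17) = +(17/3).
Reduce top mod 3: now compute (2/3).
Pull out 2: since 3 ≡ 3 (mod 8), (2/3) = -1.
Reached (1/3) = 1. Collecting the sign flips along the way, the symbol is -1.

-1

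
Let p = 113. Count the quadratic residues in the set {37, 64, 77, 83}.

(37/113) = -1 → non-residue.
(64/113) = +1 → QR.
(77/113) = +1 → QR.
(83/113) = +1 → QR.
Total quadratic residues among the 4: 3.

3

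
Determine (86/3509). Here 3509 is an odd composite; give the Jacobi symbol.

1

Pull out 2: since 3509 ≡ 5 (mod 8), (2/3509) = -1.
Reciprocity: 43 ≡ 3 and 3509 ≡ 1 (mod 4), so (43/3509) = +(3509/43).
Reduce top mod 43: now compute (26/43).
Pull out 2: since 43 ≡ 3 (mod 8), (2/43) = -1.
Reciprocity: 13 ≡ 1 and 43 ≡ 3 (mod 4), so (13/43) = +(43/13).
Reduce top mod 13: now compute (4/13).
Pull out 2^2: since 13 ≡ 5 (mod 8), (2/13) = -1, so (2/13)^2 = +1.
Reached (1/13) = 1. Collecting the sign flips along the way, the symbol is +1.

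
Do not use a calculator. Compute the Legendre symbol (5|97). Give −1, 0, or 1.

-1

Reciprocity: 5 ≡ 1 and 97 ≡ 1 (mod 4), so (5/97) = +(97/5).
Reduce top mod 5: now compute (2/5).
Pull out 2: since 5 ≡ 5 (mod 8), (2/5) = -1.
Reached (1/5) = 1. Collecting the sign flips along the way, the symbol is -1.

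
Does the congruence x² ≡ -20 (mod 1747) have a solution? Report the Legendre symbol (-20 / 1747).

First reduce: -20 ≡ 1727 (mod 1747).
Reciprocity: 1727 ≡ 3 and 1747 ≡ 3 (mod 4), so (1727/1747) = −(1747/1727).
Reduce top mod 1727: now compute (20/1727).
Pull out 2^2: since 1727 ≡ 7 (mod 8), (2/1727) = +1, so (2/1727)^2 = +1.
Reciprocity: 5 ≡ 1 and 1727 ≡ 3 (mod 4), so (5/1727) = +(1727/5).
Reduce top mod 5: now compute (2/5).
Pull out 2: since 5 ≡ 5 (mod 8), (2/5) = -1.
Reached (1/5) = 1. Collecting the sign flips along the way, the symbol is +1.

1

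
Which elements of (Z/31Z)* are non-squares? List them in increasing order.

3 6 11 12 13 15 17 21 22 23 24 26 27 29 30

Square k = 1,…,15 (k and 31−k give the same square):
1²=1, 2²=4, 3²=9, 4²=16, 5²=25, 6²≡5, 7²≡18, 8²≡2, 9²≡19, 10²≡7, 11²≡28, 12²≡20, 13²≡14, 14²≡10, 15²≡8 (mod 31).
The residues are {1, 2, 4, 5, 7, 8, 9, 10, 14, 16, 18, 19, 20, 25, 28}; the non-residues are the remaining 15 nonzero classes.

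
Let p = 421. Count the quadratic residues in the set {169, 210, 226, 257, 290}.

2

(169/421) = +1 → QR.
(210/421) = -1 → non-residue.
(226/421) = -1 → non-residue.
(257/421) = -1 → non-residue.
(290/421) = +1 → QR.
Total quadratic residues among the 5: 2.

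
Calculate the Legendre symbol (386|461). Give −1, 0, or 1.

Euler's criterion: (386/461) ≡ 386^230 (mod 461).
386^2 ≡ 93 (mod 461)
386^4 ≡ 351 (mod 461)
386^8 ≡ 114 (mod 461)
386^16 ≡ 88 (mod 461)
386^32 ≡ 368 (mod 461)
386^64 ≡ 351 (mod 461)
386^128 ≡ 114 (mod 461)
386^230 = 386^(128+64+32+4+2) ≡ 460 (mod 461).
Result is 460 ≡ −1, so (386/461) = −1.

-1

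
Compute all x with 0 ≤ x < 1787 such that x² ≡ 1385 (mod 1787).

418, 1369

Since 1787 ≡ 3 (mod 4), a square root of 1385 is 1385^((1787+1)/4) = 1385^447 mod 1787.
Repeated squaring: 1385^2≡774, 1385^4≡431, 1385^8≡1700, 1385^16≡421, 1385^32≡328, 1385^64≡364, 1385^128≡258, 1385^256≡445 (mod 1787).
1385^447 = 1385^(256+128+32+16+8+4+2+1) ≡ 1369 (mod 1787).
Check: 1369² = 1874161 ≡ 1385 (mod 1787). The two roots are 418 and 1369.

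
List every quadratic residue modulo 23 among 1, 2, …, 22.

Square k = 1,…,11 (k and 23−k give the same square):
1²=1, 2²=4, 3²=9, 4²=16, 5²≡2, 6²≡13, 7²≡3, 8²≡18, 9²≡12, 10²≡8, 11²≡6 (mod 23).
So the quadratic residues mod 23 are {1, 2, 3, 4, 6, 8, 9, 12, 13, 16, 18}.

1 2 3 4 6 8 9 12 13 16 18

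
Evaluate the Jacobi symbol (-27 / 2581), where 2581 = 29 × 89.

1

First reduce: -27 ≡ 2554 (mod 2581).
Pull out 2: since 2581 ≡ 5 (mod 8), (2/2581) = -1.
Reciprocity: 1277 ≡ 1 and 2581 ≡ 1 (mod 4), so (1277/2581) = +(2581/1277).
Reduce top mod 1277: now compute (27/1277).
Reciprocity: 27 ≡ 3 and 1277 ≡ 1 (mod 4), so (27/1277) = +(1277/27).
Reduce top mod 27: now compute (8/27).
Pull out 2^3: since 27 ≡ 3 (mod 8), (2/27) = -1, so (2/27)^3 = -1.
Reached (1/27) = 1. Collecting the sign flips along the way, the symbol is +1.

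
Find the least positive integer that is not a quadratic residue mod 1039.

3

(2/1039) = +1, so 2 is a residue.
(3/1039) = −1, so 3 is the smallest positive non-residue mod 1039.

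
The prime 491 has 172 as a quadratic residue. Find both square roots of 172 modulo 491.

Since 491 ≡ 3 (mod 4), a square root of 172 is 172^((491+1)/4) = 172^123 mod 491.
Repeated squaring: 172^2≡124, 172^4≡155, 172^8≡457, 172^16≡174, 172^32≡325, 172^64≡60 (mod 491).
172^123 = 172^(64+32+16+8+2+1) ≡ 139 (mod 491).
Check: 139² = 19321 ≡ 172 (mod 491). The two roots are 139 and 352.

139, 352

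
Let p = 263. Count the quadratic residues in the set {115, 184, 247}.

1

(115/263) = -1 → non-residue.
(184/263) = +1 → QR.
(247/263) = -1 → non-residue.
Total quadratic residues among the 3: 1.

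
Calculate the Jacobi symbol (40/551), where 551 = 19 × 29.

1

Pull out 2^3: since 551 ≡ 7 (mod 8), (2/551) = +1, so (2/551)^3 = +1.
Reciprocity: 5 ≡ 1 and 551 ≡ 3 (mod 4), so (5/551) = +(551/5).
Reduce top mod 5: now compute (1/5).
Reached (1/5) = 1. Collecting the sign flips along the way, the symbol is +1.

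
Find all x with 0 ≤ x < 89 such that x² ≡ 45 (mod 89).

32, 57

89 ≡ 1 (mod 4), so we find a root by search.
Trying successive values, 32² = 1024 ≡ 45 (mod 89). The other root is 89 − 32 = 57.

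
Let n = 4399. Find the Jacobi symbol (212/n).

Pull out 2^2: since 4399 ≡ 7 (mod 8), (2/4399) = +1, so (2/4399)^2 = +1.
Reciprocity: 53 ≡ 1 and 4399 ≡ 3 (mod 4), so (53/4399) = +(4399/53).
Reduce top mod 53: now compute (0/53).
Top reduces to 0: gcd > 1, so the symbol is 0.

0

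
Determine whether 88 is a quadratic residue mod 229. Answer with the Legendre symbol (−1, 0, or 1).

-1

Euler's criterion: (88/229) ≡ 88^114 (mod 229).
88^2 ≡ 187 (mod 229)
88^4 ≡ 161 (mod 229)
88^8 ≡ 44 (mod 229)
88^16 ≡ 104 (mod 229)
88^32 ≡ 53 (mod 229)
88^64 ≡ 61 (mod 229)
88^114 = 88^(64+32+16+2) ≡ 228 (mod 229).
Result is 228 ≡ −1, so (88/229) = −1.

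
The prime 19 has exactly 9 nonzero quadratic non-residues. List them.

Square k = 1,…,9 (k and 19−k give the same square):
1²=1, 2²=4, 3²=9, 4²=16, 5²≡6, 6²≡17, 7²≡11, 8²≡7, 9²≡5 (mod 19).
The residues are {1, 4, 5, 6, 7, 9, 11, 16, 17}; the non-residues are the remaining 9 nonzero classes.

2 3 8 10 12 13 14 15 18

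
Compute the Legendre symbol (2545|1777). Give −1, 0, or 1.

1

First reduce: 2545 ≡ 768 (mod 1777).
Pull out 2^8: since 1777 ≡ 1 (mod 8), (2/1777) = +1, so (2/1777)^8 = +1.
Reciprocity: 3 ≡ 3 and 1777 ≡ 1 (mod 4), so (3/1777) = +(1777/3).
Reduce top mod 3: now compute (1/3).
Reached (1/3) = 1. Collecting the sign flips along the way, the symbol is +1.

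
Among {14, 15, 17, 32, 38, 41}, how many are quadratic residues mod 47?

(14/47) = +1 → QR.
(15/47) = -1 → non-residue.
(17/47) = +1 → QR.
(32/47) = +1 → QR.
(38/47) = -1 → non-residue.
(41/47) = -1 → non-residue.
Total quadratic residues among the 6: 3.

3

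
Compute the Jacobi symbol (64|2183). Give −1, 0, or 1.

1

Pull out 2^6: since 2183 ≡ 7 (mod 8), (2/2183) = +1, so (2/2183)^6 = +1.
Reached (1/2183) = 1. Collecting the sign flips along the way, the symbol is +1.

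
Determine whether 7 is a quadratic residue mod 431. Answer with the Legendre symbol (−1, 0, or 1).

-1

Reciprocity: 7 ≡ 3 and 431 ≡ 3 (mod 4), so (7/431) = −(431/7).
Reduce top mod 7: now compute (4/7).
Pull out 2^2: since 7 ≡ 7 (mod 8), (2/7) = +1, so (2/7)^2 = +1.
Reached (1/7) = 1. Collecting the sign flips along the way, the symbol is -1.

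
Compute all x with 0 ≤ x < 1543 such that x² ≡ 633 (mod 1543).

629, 914

Since 1543 ≡ 3 (mod 4), a square root of 633 is 633^((1543+1)/4) = 633^386 mod 1543.
Repeated squaring: 633^2≡1052, 633^4≡373, 633^8≡259, 633^16≡732, 633^32≡403, 633^64≡394, 633^128≡936, 633^256≡1215 (mod 1543).
633^386 = 633^(256+128+2) ≡ 629 (mod 1543).
Check: 629² = 395641 ≡ 633 (mod 1543). The two roots are 629 and 914.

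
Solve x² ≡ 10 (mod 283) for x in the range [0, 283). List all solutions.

24, 259

Since 283 ≡ 3 (mod 4), a square root of 10 is 10^((283+1)/4) = 10^71 mod 283.
Repeated squaring: 10^2≡100, 10^4≡95, 10^8≡252, 10^16≡112, 10^32≡92, 10^64≡257 (mod 283).
10^71 = 10^(64+4+2+1) ≡ 24 (mod 283).
Check: 24² = 576 ≡ 10 (mod 283). The two roots are 24 and 259.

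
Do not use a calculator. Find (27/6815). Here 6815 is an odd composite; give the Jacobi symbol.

1

Reciprocity: 27 ≡ 3 and 6815 ≡ 3 (mod 4), so (27/6815) = −(6815/27).
Reduce top mod 27: now compute (11/27).
Reciprocity: 11 ≡ 3 and 27 ≡ 3 (mod 4), so (11/27) = −(27/11).
Reduce top mod 11: now compute (5/11).
Reciprocity: 5 ≡ 1 and 11 ≡ 3 (mod 4), so (5/11) = +(11/5).
Reduce top mod 5: now compute (1/5).
Reached (1/5) = 1. Collecting the sign flips along the way, the symbol is +1.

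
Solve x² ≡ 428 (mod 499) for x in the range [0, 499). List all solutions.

120, 379

Since 499 ≡ 3 (mod 4), a square root of 428 is 428^((499+1)/4) = 428^125 mod 499.
Repeated squaring: 428^2≡51, 428^4≡106, 428^8≡258, 428^16≡197, 428^32≡386, 428^64≡294 (mod 499).
428^125 = 428^(64+32+16+8+4+1) ≡ 120 (mod 499).
Check: 120² = 14400 ≡ 428 (mod 499). The two roots are 120 and 379.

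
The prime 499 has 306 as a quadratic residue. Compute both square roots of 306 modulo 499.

137, 362

Since 499 ≡ 3 (mod 4), a square root of 306 is 306^((499+1)/4) = 306^125 mod 499.
Repeated squaring: 306^2≡323, 306^4≡38, 306^8≡446, 306^16≡314, 306^32≡293, 306^64≡21 (mod 499).
306^125 = 306^(64+32+16+8+4+1) ≡ 137 (mod 499).
Check: 137² = 18769 ≡ 306 (mod 499). The two roots are 137 and 362.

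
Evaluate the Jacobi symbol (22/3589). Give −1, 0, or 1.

-1

Pull out 2: since 3589 ≡ 5 (mod 8), (2/3589) = -1.
Reciprocity: 11 ≡ 3 and 3589 ≡ 1 (mod 4), so (11/3589) = +(3589/11).
Reduce top mod 11: now compute (3/11).
Reciprocity: 3 ≡ 3 and 11 ≡ 3 (mod 4), so (3/11) = −(11/3).
Reduce top mod 3: now compute (2/3).
Pull out 2: since 3 ≡ 3 (mod 8), (2/3) = -1.
Reached (1/3) = 1. Collecting the sign flips along the way, the symbol is -1.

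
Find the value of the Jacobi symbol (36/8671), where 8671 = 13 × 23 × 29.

Pull out 2^2: since 8671 ≡ 7 (mod 8), (2/8671) = +1, so (2/8671)^2 = +1.
Reciprocity: 9 ≡ 1 and 8671 ≡ 3 (mod 4), so (9/8671) = +(8671/9).
Reduce top mod 9: now compute (4/9).
Pull out 2^2: since 9 ≡ 1 (mod 8), (2/9) = +1, so (2/9)^2 = +1.
Reached (1/9) = 1. Collecting the sign flips along the way, the symbol is +1.

1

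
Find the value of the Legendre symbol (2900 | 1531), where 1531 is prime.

1

First reduce: 2900 ≡ 1369 (mod 1531).
Reciprocity: 1369 ≡ 1 and 1531 ≡ 3 (mod 4), so (1369/1531) = +(1531/1369).
Reduce top mod 1369: now compute (162/1369).
Pull out 2: since 1369 ≡ 1 (mod 8), (2/1369) = +1.
Reciprocity: 81 ≡ 1 and 1369 ≡ 1 (mod 4), so (81/1369) = +(1369/81).
Reduce top mod 81: now compute (73/81).
Reciprocity: 73 ≡ 1 and 81 ≡ 1 (mod 4), so (73/81) = +(81/73).
Reduce top mod 73: now compute (8/73).
Pull out 2^3: since 73 ≡ 1 (mod 8), (2/73) = +1, so (2/73)^3 = +1.
Reached (1/73) = 1. Collecting the sign flips along the way, the symbol is +1.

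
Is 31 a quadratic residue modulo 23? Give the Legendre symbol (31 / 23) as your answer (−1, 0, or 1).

1

Euler's criterion: (31/23) ≡ 8^11 (mod 23).
8^2 ≡ 18 (mod 23)
8^4 ≡ 2 (mod 23)
8^8 ≡ 4 (mod 23)
8^11 = 8^(8+2+1) ≡ 1 (mod 23).
Result is 1, so (31/23) = 1.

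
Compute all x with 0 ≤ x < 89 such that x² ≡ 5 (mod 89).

89 ≡ 1 (mod 4), so we find a root by search.
Trying successive values, 19² = 361 ≡ 5 (mod 89). The other root is 89 − 19 = 70.

19, 70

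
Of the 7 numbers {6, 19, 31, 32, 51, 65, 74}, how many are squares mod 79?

(6/79) = -1 → non-residue.
(19/79) = +1 → QR.
(31/79) = +1 → QR.
(32/79) = +1 → QR.
(51/79) = +1 → QR.
(65/79) = +1 → QR.
(74/79) = -1 → non-residue.
Total quadratic residues among the 7: 5.

5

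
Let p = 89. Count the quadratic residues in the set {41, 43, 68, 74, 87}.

2

(41/89) = -1 → non-residue.
(43/89) = -1 → non-residue.
(68/89) = +1 → QR.
(74/89) = -1 → non-residue.
(87/89) = +1 → QR.
Total quadratic residues among the 5: 2.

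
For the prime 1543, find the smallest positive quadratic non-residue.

3

(2/1543) = +1, so 2 is a residue.
(3/1543) = −1, so 3 is the smallest positive non-residue mod 1543.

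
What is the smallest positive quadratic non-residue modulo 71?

(2/71) = +1, so 2 is a residue.
(3/71) = +1, so 3 is a residue.
(4/71) = +1, so 4 is a residue.
(5/71) = +1, so 5 is a residue.
(6/71) = +1, so 6 is a residue.
(7/71) = −1, so 7 is the smallest positive non-residue mod 71.

7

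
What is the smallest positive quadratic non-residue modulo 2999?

17

(2/2999) = +1, so 2 is a residue.
(3/2999) = +1, so 3 is a residue.
(4/2999) = +1, so 4 is a residue.
(5/2999) = +1, so 5 is a residue.
(6/2999) = +1, so 6 is a residue.
(7/2999) = +1, so 7 is a residue.
(8/2999) = +1, so 8 is a residue.
(9/2999) = +1, so 9 is a residue.
(10/2999) = +1, so 10 is a residue.
(11/2999) = +1, so 11 is a residue.
(12/2999) = +1, so 12 is a residue.
(13/2999) = +1, so 13 is a residue.
(14/2999) = +1, so 14 is a residue.
(15/2999) = +1, so 15 is a residue.
(16/2999) = +1, so 16 is a residue.
(17/2999) = −1, so 17 is the smallest positive non-residue mod 2999.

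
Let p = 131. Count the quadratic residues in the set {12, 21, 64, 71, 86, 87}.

(12/131) = +1 → QR.
(21/131) = +1 → QR.
(64/131) = +1 → QR.
(71/131) = -1 → non-residue.
(86/131) = -1 → non-residue.
(87/131) = -1 → non-residue.
Total quadratic residues among the 6: 3.

3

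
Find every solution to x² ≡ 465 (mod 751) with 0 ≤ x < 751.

312, 439

Since 751 ≡ 3 (mod 4), a square root of 465 is 465^((751+1)/4) = 465^188 mod 751.
Repeated squaring: 465^2≡688, 465^4≡214, 465^8≡736, 465^16≡225, 465^32≡308, 465^64≡238, 465^128≡319 (mod 751).
465^188 = 465^(128+32+16+8+4) ≡ 439 (mod 751).
Check: 439² = 192721 ≡ 465 (mod 751). The two roots are 312 and 439.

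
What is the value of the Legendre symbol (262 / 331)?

-1

Pull out 2: since 331 ≡ 3 (mod 8), (2/331) = -1.
Reciprocity: 131 ≡ 3 and 331 ≡ 3 (mod 4), so (131/331) = −(331/131).
Reduce top mod 131: now compute (69/131).
Reciprocity: 69 ≡ 1 and 131 ≡ 3 (mod 4), so (69/131) = +(131/69).
Reduce top mod 69: now compute (62/69).
Pull out 2: since 69 ≡ 5 (mod 8), (2/69) = -1.
Reciprocity: 31 ≡ 3 and 69 ≡ 1 (mod 4), so (31/69) = +(69/31).
Reduce top mod 31: now compute (7/31).
Reciprocity: 7 ≡ 3 and 31 ≡ 3 (mod 4), so (7/31) = −(31/7).
Reduce top mod 7: now compute (3/7).
Reciprocity: 3 ≡ 3 and 7 ≡ 3 (mod 4), so (3/7) = −(7/3).
Reduce top mod 3: now compute (1/3).
Reached (1/3) = 1. Collecting the sign flips along the way, the symbol is -1.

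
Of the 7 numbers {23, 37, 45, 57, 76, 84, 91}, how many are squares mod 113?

(23/113) = -1 → non-residue.
(37/113) = -1 → non-residue.
(45/113) = -1 → non-residue.
(57/113) = +1 → QR.
(76/113) = -1 → non-residue.
(84/113) = -1 → non-residue.
(91/113) = +1 → QR.
Total quadratic residues among the 7: 2.

2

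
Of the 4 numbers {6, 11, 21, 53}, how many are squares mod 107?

2

(6/107) = -1 → non-residue.
(11/107) = +1 → QR.
(21/107) = -1 → non-residue.
(53/107) = +1 → QR.
Total quadratic residues among the 4: 2.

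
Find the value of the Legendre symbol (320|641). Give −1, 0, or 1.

Pull out 2^6: since 641 ≡ 1 (mod 8), (2/641) = +1, so (2/641)^6 = +1.
Reciprocity: 5 ≡ 1 and 641 ≡ 1 (mod 4), so (5/641) = +(641/5).
Reduce top mod 5: now compute (1/5).
Reached (1/5) = 1. Collecting the sign flips along the way, the symbol is +1.

1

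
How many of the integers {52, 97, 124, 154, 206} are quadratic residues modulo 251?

3

(52/251) = +1 → QR.
(97/251) = -1 → non-residue.
(124/251) = +1 → QR.
(154/251) = +1 → QR.
(206/251) = -1 → non-residue.
Total quadratic residues among the 5: 3.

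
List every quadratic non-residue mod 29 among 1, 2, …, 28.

2,3,8,10,11,12,14,15,17,18,19,21,26,27

Square k = 1,…,14 (k and 29−k give the same square):
1²=1, 2²=4, 3²=9, 4²=16, 5²=25, 6²≡7, 7²≡20, 8²≡6, 9²≡23, 10²≡13, 11²≡5, 12²≡28, 13²≡24, 14²≡22 (mod 29).
The residues are {1, 4, 5, 6, 7, 9, 13, 16, 20, 22, 23, 24, 25, 28}; the non-residues are the remaining 14 nonzero classes.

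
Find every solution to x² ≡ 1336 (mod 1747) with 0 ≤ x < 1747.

Since 1747 ≡ 3 (mod 4), a square root of 1336 is 1336^((1747+1)/4) = 1336^437 mod 1747.
Repeated squaring: 1336^2≡1209, 1336^4≡1189, 1336^8≡398, 1336^16≡1174, 1336^32≡1640, 1336^64≡967, 1336^128≡444, 1336^256≡1472 (mod 1747).
1336^437 = 1336^(256+128+32+16+4+1) ≡ 1539 (mod 1747).
Check: 1539² = 2368521 ≡ 1336 (mod 1747). The two roots are 208 and 1539.

208, 1539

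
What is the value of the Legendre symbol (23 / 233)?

1

Reciprocity: 23 ≡ 3 and 233 ≡ 1 (mod 4), so (23/233) = +(233/23).
Reduce top mod 23: now compute (3/23).
Reciprocity: 3 ≡ 3 and 23 ≡ 3 (mod 4), so (3/23) = −(23/3).
Reduce top mod 3: now compute (2/3).
Pull out 2: since 3 ≡ 3 (mod 8), (2/3) = -1.
Reached (1/3) = 1. Collecting the sign flips along the way, the symbol is +1.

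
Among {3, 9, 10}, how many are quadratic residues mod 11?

(3/11) = +1 → QR.
(9/11) = +1 → QR.
(10/11) = -1 → non-residue.
Total quadratic residues among the 3: 2.

2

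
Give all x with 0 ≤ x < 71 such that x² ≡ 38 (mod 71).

31, 40

Since 71 ≡ 3 (mod 4), a square root of 38 is 38^((71+1)/4) = 38^18 mod 71.
Repeated squaring: 38^2≡24, 38^4≡8, 38^8≡64, 38^16≡49 (mod 71).
38^18 = 38^(16+2) ≡ 40 (mod 71).
Check: 40² = 1600 ≡ 38 (mod 71). The two roots are 31 and 40.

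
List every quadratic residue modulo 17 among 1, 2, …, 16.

1 2 4 8 9 13 15 16

Square k = 1,…,8 (k and 17−k give the same square):
1²=1, 2²=4, 3²=9, 4²=16, 5²≡8, 6²≡2, 7²≡15, 8²≡13 (mod 17).
So the quadratic residues mod 17 are {1, 2, 4, 8, 9, 13, 15, 16}.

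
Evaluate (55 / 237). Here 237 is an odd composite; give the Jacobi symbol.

1

Reciprocity: 55 ≡ 3 and 237 ≡ 1 (mod 4), so (55/237) = +(237/55).
Reduce top mod 55: now compute (17/55).
Reciprocity: 17 ≡ 1 and 55 ≡ 3 (mod 4), so (17/55) = +(55/17).
Reduce top mod 17: now compute (4/17).
Pull out 2^2: since 17 ≡ 1 (mod 8), (2/17) = +1, so (2/17)^2 = +1.
Reached (1/17) = 1. Collecting the sign flips along the way, the symbol is +1.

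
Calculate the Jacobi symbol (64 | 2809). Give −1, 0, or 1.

1

Pull out 2^6: since 2809 ≡ 1 (mod 8), (2/2809) = +1, so (2/2809)^6 = +1.
Reached (1/2809) = 1. Collecting the sign flips along the way, the symbol is +1.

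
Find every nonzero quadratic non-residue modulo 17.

Square k = 1,…,8 (k and 17−k give the same square):
1²=1, 2²=4, 3²=9, 4²=16, 5²≡8, 6²≡2, 7²≡15, 8²≡13 (mod 17).
The residues are {1, 2, 4, 8, 9, 13, 15, 16}; the non-residues are the remaining 8 nonzero classes.

3, 5, 6, 7, 10, 11, 12, 14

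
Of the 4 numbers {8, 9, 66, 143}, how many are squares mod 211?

3

(8/211) = -1 → non-residue.
(9/211) = +1 → QR.
(66/211) = +1 → QR.
(143/211) = +1 → QR.
Total quadratic residues among the 4: 3.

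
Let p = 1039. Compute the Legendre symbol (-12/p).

Euler's criterion: (-12/1039) ≡ 1027^519 (mod 1039).
1027^2 ≡ 144 (mod 1039)
1027^4 ≡ 995 (mod 1039)
1027^8 ≡ 897 (mod 1039)
1027^16 ≡ 423 (mod 1039)
1027^32 ≡ 221 (mod 1039)
1027^64 ≡ 8 (mod 1039)
1027^128 ≡ 64 (mod 1039)
1027^256 ≡ 979 (mod 1039)
1027^512 ≡ 483 (mod 1039)
1027^519 = 1027^(512+4+2+1) ≡ 1 (mod 1039).
Result is 1, so (-12/1039) = 1.

1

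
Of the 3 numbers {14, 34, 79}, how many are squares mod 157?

(14/157) = +1 → QR.
(34/157) = -1 → non-residue.
(79/157) = -1 → non-residue.
Total quadratic residues among the 3: 1.

1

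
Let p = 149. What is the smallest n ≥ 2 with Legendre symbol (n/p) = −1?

(2/149) = −1, so 2 is the smallest positive non-residue mod 149.

2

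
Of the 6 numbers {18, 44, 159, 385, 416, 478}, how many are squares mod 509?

(18/509) = -1 → non-residue.
(44/509) = +1 → QR.
(159/509) = +1 → QR.
(385/509) = -1 → non-residue.
(416/509) = +1 → QR.
(478/509) = -1 → non-residue.
Total quadratic residues among the 6: 3.

3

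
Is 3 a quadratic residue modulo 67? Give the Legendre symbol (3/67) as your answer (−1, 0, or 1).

Euler's criterion: (3/67) ≡ 3^33 (mod 67).
3^2 ≡ 9 (mod 67)
3^4 ≡ 14 (mod 67)
3^8 ≡ 62 (mod 67)
3^16 ≡ 25 (mod 67)
3^32 ≡ 22 (mod 67)
3^33 = 3^(32+1) ≡ 66 (mod 67).
Result is 66 ≡ −1, so (3/67) = −1.

-1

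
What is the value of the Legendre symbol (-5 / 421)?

1

First reduce: -5 ≡ 416 (mod 421).
Pull out 2^5: since 421 ≡ 5 (mod 8), (2/421) = -1, so (2/421)^5 = -1.
Reciprocity: 13 ≡ 1 and 421 ≡ 1 (mod 4), so (13/421) = +(421/13).
Reduce top mod 13: now compute (5/13).
Reciprocity: 5 ≡ 1 and 13 ≡ 1 (mod 4), so (5/13) = +(13/5).
Reduce top mod 5: now compute (3/5).
Reciprocity: 3 ≡ 3 and 5 ≡ 1 (mod 4), so (3/5) = +(5/3).
Reduce top mod 3: now compute (2/3).
Pull out 2: since 3 ≡ 3 (mod 8), (2/3) = -1.
Reached (1/3) = 1. Collecting the sign flips along the way, the symbol is +1.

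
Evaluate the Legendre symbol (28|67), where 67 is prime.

Euler's criterion: (28/67) ≡ 28^33 (mod 67).
28^2 ≡ 47 (mod 67)
28^4 ≡ 65 (mod 67)
28^8 ≡ 4 (mod 67)
28^16 ≡ 16 (mod 67)
28^32 ≡ 55 (mod 67)
28^33 = 28^(32+1) ≡ 66 (mod 67).
Result is 66 ≡ −1, so (28/67) = −1.

-1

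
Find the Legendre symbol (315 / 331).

Euler's criterion: (315/331) ≡ 315^165 (mod 331).
315^2 ≡ 256 (mod 331)
315^4 ≡ 329 (mod 331)
315^8 ≡ 4 (mod 331)
315^16 ≡ 16 (mod 331)
315^32 ≡ 256 (mod 331)
315^64 ≡ 329 (mod 331)
315^128 ≡ 4 (mod 331)
315^165 = 315^(128+32+4+1) ≡ 330 (mod 331).
Result is 330 ≡ −1, so (315/331) = −1.

-1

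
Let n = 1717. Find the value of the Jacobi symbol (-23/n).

-1

First reduce: -23 ≡ 1694 (mod 1717).
Pull out 2: since 1717 ≡ 5 (mod 8), (2/1717) = -1.
Reciprocity: 847 ≡ 3 and 1717 ≡ 1 (mod 4), so (847/1717) = +(1717/847).
Reduce top mod 847: now compute (23/847).
Reciprocity: 23 ≡ 3 and 847 ≡ 3 (mod 4), so (23/847) = −(847/23).
Reduce top mod 23: now compute (19/23).
Reciprocity: 19 ≡ 3 and 23 ≡ 3 (mod 4), so (19/23) = −(23/19).
Reduce top mod 19: now compute (4/19).
Pull out 2^2: since 19 ≡ 3 (mod 8), (2/19) = -1, so (2/19)^2 = +1.
Reached (1/19) = 1. Collecting the sign flips along the way, the symbol is -1.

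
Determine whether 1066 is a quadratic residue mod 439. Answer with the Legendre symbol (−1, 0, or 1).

-1

Euler's criterion: (1066/439) ≡ 188^219 (mod 439).
188^2 ≡ 224 (mod 439)
188^4 ≡ 130 (mod 439)
188^8 ≡ 218 (mod 439)
188^16 ≡ 112 (mod 439)
188^32 ≡ 252 (mod 439)
188^64 ≡ 288 (mod 439)
188^128 ≡ 412 (mod 439)
188^219 = 188^(128+64+16+8+2+1) ≡ 438 (mod 439).
Result is 438 ≡ −1, so (1066/439) = −1.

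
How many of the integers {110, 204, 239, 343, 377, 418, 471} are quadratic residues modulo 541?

4

(110/541) = +1 → QR.
(204/541) = -1 → non-residue.
(239/541) = -1 → non-residue.
(343/541) = +1 → QR.
(377/541) = +1 → QR.
(418/541) = +1 → QR.
(471/541) = -1 → non-residue.
Total quadratic residues among the 7: 4.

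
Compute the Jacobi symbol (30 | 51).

0

Pull out 2: since 51 ≡ 3 (mod 8), (2/51) = -1.
Reciprocity: 15 ≡ 3 and 51 ≡ 3 (mod 4), so (15/51) = −(51/15).
Reduce top mod 15: now compute (6/15).
Pull out 2: since 15 ≡ 7 (mod 8), (2/15) = +1.
Reciprocity: 3 ≡ 3 and 15 ≡ 3 (mod 4), so (3/15) = −(15/3).
Reduce top mod 3: now compute (0/3).
Top reduces to 0: gcd > 1, so the symbol is 0.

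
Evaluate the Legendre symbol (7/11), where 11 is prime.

-1

Reciprocity: 7 ≡ 3 and 11 ≡ 3 (mod 4), so (7/11) = −(11/7).
Reduce top mod 7: now compute (4/7).
Pull out 2^2: since 7 ≡ 7 (mod 8), (2/7) = +1, so (2/7)^2 = +1.
Reached (1/7) = 1. Collecting the sign flips along the way, the symbol is -1.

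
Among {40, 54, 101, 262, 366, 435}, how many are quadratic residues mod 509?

(40/509) = -1 → non-residue.
(54/509) = +1 → QR.
(101/509) = +1 → QR.
(262/509) = +1 → QR.
(366/509) = -1 → non-residue.
(435/509) = -1 → non-residue.
Total quadratic residues among the 6: 3.

3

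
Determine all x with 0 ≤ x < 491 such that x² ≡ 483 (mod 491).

188, 303

Since 491 ≡ 3 (mod 4), a square root of 483 is 483^((491+1)/4) = 483^123 mod 491.
Repeated squaring: 483^2≡64, 483^4≡168, 483^8≡237, 483^16≡195, 483^32≡218, 483^64≡388 (mod 491).
483^123 = 483^(64+32+16+8+2+1) ≡ 303 (mod 491).
Check: 303² = 91809 ≡ 483 (mod 491). The two roots are 188 and 303.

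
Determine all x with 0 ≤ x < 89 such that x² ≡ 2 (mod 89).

25, 64

89 ≡ 1 (mod 4), so we find a root by search.
Trying successive values, 25² = 625 ≡ 2 (mod 89). The other root is 89 − 25 = 64.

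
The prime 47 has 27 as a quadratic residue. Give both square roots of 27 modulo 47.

11, 36

Since 47 ≡ 3 (mod 4), a square root of 27 is 27^((47+1)/4) = 27^12 mod 47.
Repeated squaring: 27^2≡24, 27^4≡12, 27^8≡3 (mod 47).
27^12 = 27^(8+4) ≡ 36 (mod 47).
Check: 36² = 1296 ≡ 27 (mod 47). The two roots are 11 and 36.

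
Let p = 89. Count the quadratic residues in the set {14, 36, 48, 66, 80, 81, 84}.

(14/89) = -1 → non-residue.
(36/89) = +1 → QR.
(48/89) = -1 → non-residue.
(66/89) = -1 → non-residue.
(80/89) = +1 → QR.
(81/89) = +1 → QR.
(84/89) = +1 → QR.
Total quadratic residues among the 7: 4.

4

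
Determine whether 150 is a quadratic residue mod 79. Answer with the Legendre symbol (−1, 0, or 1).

-1

First reduce: 150 ≡ 71 (mod 79).
Reciprocity: 71 ≡ 3 and 79 ≡ 3 (mod 4), so (71/79) = −(79/71).
Reduce top mod 71: now compute (8/71).
Pull out 2^3: since 71 ≡ 7 (mod 8), (2/71) = +1, so (2/71)^3 = +1.
Reached (1/71) = 1. Collecting the sign flips along the way, the symbol is -1.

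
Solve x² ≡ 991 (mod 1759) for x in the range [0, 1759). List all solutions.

Since 1759 ≡ 3 (mod 4), a square root of 991 is 991^((1759+1)/4) = 991^440 mod 1759.
Repeated squaring: 991^2≡559, 991^4≡1138, 991^8≡420, 991^16≡500, 991^32≡222, 991^64≡32, 991^128≡1024, 991^256≡212 (mod 1759).
991^440 = 991^(256+128+32+16+8) ≡ 441 (mod 1759).
Check: 441² = 194481 ≡ 991 (mod 1759). The two roots are 441 and 1318.

441, 1318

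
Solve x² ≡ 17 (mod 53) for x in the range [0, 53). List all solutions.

53 ≡ 1 (mod 4), so we find a root by search.
Trying successive values, 21² = 441 ≡ 17 (mod 53). The other root is 53 − 21 = 32.

21, 32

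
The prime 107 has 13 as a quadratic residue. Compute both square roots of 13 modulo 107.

21, 86

Since 107 ≡ 3 (mod 4), a square root of 13 is 13^((107+1)/4) = 13^27 mod 107.
Repeated squaring: 13^2≡62, 13^4≡99, 13^8≡64, 13^16≡30 (mod 107).
13^27 = 13^(16+8+2+1) ≡ 86 (mod 107).
Check: 86² = 7396 ≡ 13 (mod 107). The two roots are 21 and 86.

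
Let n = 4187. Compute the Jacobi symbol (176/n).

1

Pull out 2^4: since 4187 ≡ 3 (mod 8), (2/4187) = -1, so (2/4187)^4 = +1.
Reciprocity: 11 ≡ 3 and 4187 ≡ 3 (mod 4), so (11/4187) = −(4187/11).
Reduce top mod 11: now compute (7/11).
Reciprocity: 7 ≡ 3 and 11 ≡ 3 (mod 4), so (7/11) = −(11/7).
Reduce top mod 7: now compute (4/7).
Pull out 2^2: since 7 ≡ 7 (mod 8), (2/7) = +1, so (2/7)^2 = +1.
Reached (1/7) = 1. Collecting the sign flips along the way, the symbol is +1.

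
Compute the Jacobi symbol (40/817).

Pull out 2^3: since 817 ≡ 1 (mod 8), (2/817) = +1, so (2/817)^3 = +1.
Reciprocity: 5 ≡ 1 and 817 ≡ 1 (mod 4), so (5/817) = +(817/5).
Reduce top mod 5: now compute (2/5).
Pull out 2: since 5 ≡ 5 (mod 8), (2/5) = -1.
Reached (1/5) = 1. Collecting the sign flips along the way, the symbol is -1.

-1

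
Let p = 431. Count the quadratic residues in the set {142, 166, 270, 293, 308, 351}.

1

(142/431) = -1 → non-residue.
(166/431) = -1 → non-residue.
(270/431) = +1 → QR.
(293/431) = -1 → non-residue.
(308/431) = -1 → non-residue.
(351/431) = -1 → non-residue.
Total quadratic residues among the 6: 1.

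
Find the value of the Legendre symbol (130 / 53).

1

First reduce: 130 ≡ 24 (mod 53).
Pull out 2^3: since 53 ≡ 5 (mod 8), (2/53) = -1, so (2/53)^3 = -1.
Reciprocity: 3 ≡ 3 and 53 ≡ 1 (mod 4), so (3/53) = +(53/3).
Reduce top mod 3: now compute (2/3).
Pull out 2: since 3 ≡ 3 (mod 8), (2/3) = -1.
Reached (1/3) = 1. Collecting the sign flips along the way, the symbol is +1.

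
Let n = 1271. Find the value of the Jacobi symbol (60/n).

1

Pull out 2^2: since 1271 ≡ 7 (mod 8), (2/1271) = +1, so (2/1271)^2 = +1.
Reciprocity: 15 ≡ 3 and 1271 ≡ 3 (mod 4), so (15/1271) = −(1271/15).
Reduce top mod 15: now compute (11/15).
Reciprocity: 11 ≡ 3 and 15 ≡ 3 (mod 4), so (11/15) = −(15/11).
Reduce top mod 11: now compute (4/11).
Pull out 2^2: since 11 ≡ 3 (mod 8), (2/11) = -1, so (2/11)^2 = +1.
Reached (1/11) = 1. Collecting the sign flips along the way, the symbol is +1.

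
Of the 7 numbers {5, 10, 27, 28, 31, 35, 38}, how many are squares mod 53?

3

(5/53) = -1 → non-residue.
(10/53) = +1 → QR.
(27/53) = -1 → non-residue.
(28/53) = +1 → QR.
(31/53) = -1 → non-residue.
(35/53) = -1 → non-residue.
(38/53) = +1 → QR.
Total quadratic residues among the 7: 3.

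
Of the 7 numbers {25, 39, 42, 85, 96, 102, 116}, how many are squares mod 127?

(25/127) = +1 → QR.
(39/127) = -1 → non-residue.
(42/127) = +1 → QR.
(85/127) = -1 → non-residue.
(96/127) = -1 → non-residue.
(102/127) = -1 → non-residue.
(116/127) = -1 → non-residue.
Total quadratic residues among the 7: 2.

2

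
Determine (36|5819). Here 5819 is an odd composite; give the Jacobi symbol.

1

Pull out 2^2: since 5819 ≡ 3 (mod 8), (2/5819) = -1, so (2/5819)^2 = +1.
Reciprocity: 9 ≡ 1 and 5819 ≡ 3 (mod 4), so (9/5819) = +(5819/9).
Reduce top mod 9: now compute (5/9).
Reciprocity: 5 ≡ 1 and 9 ≡ 1 (mod 4), so (5/9) = +(9/5).
Reduce top mod 5: now compute (4/5).
Pull out 2^2: since 5 ≡ 5 (mod 8), (2/5) = -1, so (2/5)^2 = +1.
Reached (1/5) = 1. Collecting the sign flips along the way, the symbol is +1.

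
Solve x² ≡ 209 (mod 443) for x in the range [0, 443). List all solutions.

169, 274

Since 443 ≡ 3 (mod 4), a square root of 209 is 209^((443+1)/4) = 209^111 mod 443.
Repeated squaring: 209^2≡267, 209^4≡409, 209^8≡270, 209^16≡248, 209^32≡370, 209^64≡13 (mod 443).
209^111 = 209^(64+32+8+4+2+1) ≡ 169 (mod 443).
Check: 169² = 28561 ≡ 209 (mod 443). The two roots are 169 and 274.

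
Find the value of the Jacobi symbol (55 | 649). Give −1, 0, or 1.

Reciprocity: 55 ≡ 3 and 649 ≡ 1 (mod 4), so (55/649) = +(649/55).
Reduce top mod 55: now compute (44/55).
Pull out 2^2: since 55 ≡ 7 (mod 8), (2/55) = +1, so (2/55)^2 = +1.
Reciprocity: 11 ≡ 3 and 55 ≡ 3 (mod 4), so (11/55) = −(55/11).
Reduce top mod 11: now compute (0/11).
Top reduces to 0: gcd > 1, so the symbol is 0.

0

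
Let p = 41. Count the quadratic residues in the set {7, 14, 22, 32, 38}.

1

(7/41) = -1 → non-residue.
(14/41) = -1 → non-residue.
(22/41) = -1 → non-residue.
(32/41) = +1 → QR.
(38/41) = -1 → non-residue.
Total quadratic residues among the 5: 1.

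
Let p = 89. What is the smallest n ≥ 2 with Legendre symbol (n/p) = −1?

3

(2/89) = +1, so 2 is a residue.
(3/89) = −1, so 3 is the smallest positive non-residue mod 89.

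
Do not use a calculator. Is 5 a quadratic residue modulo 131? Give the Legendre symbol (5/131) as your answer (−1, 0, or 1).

Euler's criterion: (5/131) ≡ 5^65 (mod 131).
5^2 ≡ 25 (mod 131)
5^4 ≡ 101 (mod 131)
5^8 ≡ 114 (mod 131)
5^16 ≡ 27 (mod 131)
5^32 ≡ 74 (mod 131)
5^64 ≡ 105 (mod 131)
5^65 = 5^(64+1) ≡ 1 (mod 131).
Result is 1, so (5/131) = 1.

1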